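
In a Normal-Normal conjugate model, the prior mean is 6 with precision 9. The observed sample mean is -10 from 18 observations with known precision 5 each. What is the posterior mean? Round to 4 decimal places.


Posterior precision = tau0 + n*tau = 9 + 18*5 = 99
Posterior mean = (tau0*mu0 + n*tau*xbar) / posterior_precision
= (9*6 + 18*5*-10) / 99
= -846 / 99 = -8.5455

-8.5455


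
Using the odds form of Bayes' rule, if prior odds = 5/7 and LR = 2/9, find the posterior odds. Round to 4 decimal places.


Bayes' rule in odds form: posterior odds = prior odds * LR
= (5 * 2) / (7 * 9)
= 10/63 = 0.1587

0.1587


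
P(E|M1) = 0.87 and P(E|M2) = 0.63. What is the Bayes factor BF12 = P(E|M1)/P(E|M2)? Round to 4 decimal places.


Bayes factor BF12 = P(E|M1) / P(E|M2)
= 0.87 / 0.63
= 1.381

1.381


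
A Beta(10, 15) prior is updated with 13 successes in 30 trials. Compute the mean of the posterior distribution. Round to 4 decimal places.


After update: Beta(23, 32)
Mean = 23 / (23 + 32) = 23 / 55
= 0.4182

0.4182


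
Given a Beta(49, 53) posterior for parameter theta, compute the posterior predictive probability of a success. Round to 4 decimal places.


For a Beta-Bernoulli model, the predictive probability is the mean:
P(success) = 49/(49+53) = 49/102 = 0.4804

0.4804


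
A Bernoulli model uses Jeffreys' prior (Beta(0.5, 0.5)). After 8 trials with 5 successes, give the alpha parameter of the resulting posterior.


Posterior = Beta(prior_alpha + successes, prior_beta + failures)
= Beta(0.5 + 5, 0.5 + 3)
Posterior alpha = 0.5 + k = 0.5 + 5 = 5.5

5.5


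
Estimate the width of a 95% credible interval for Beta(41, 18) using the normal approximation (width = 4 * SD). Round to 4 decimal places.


For Beta(a,b): Var = ab/((a+b)^2(a+b+1))
Var = 0.0035, SD = 0.0594
Approximate 95% CI width = 4 * 0.0594 = 0.2378

0.2378


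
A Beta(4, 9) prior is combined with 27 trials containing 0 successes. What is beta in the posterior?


In conjugate updating:
beta_posterior = beta_prior + (n - k)
= 9 + (27 - 0)
= 9 + 27 = 36

36


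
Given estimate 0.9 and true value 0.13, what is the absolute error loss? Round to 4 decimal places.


Absolute error = |estimate - true|
= |0.77| = 0.77

0.77


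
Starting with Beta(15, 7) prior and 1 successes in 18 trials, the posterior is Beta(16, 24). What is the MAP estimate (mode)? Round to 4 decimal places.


The mode of Beta(a, b) when a > 1 and b > 1 is (a-1)/(a+b-2)
= (16 - 1) / (16 + 24 - 2)
= 15 / 38
= 0.3947

0.3947


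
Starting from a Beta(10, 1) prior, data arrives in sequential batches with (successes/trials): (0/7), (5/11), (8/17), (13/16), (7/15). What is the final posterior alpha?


In sequential Bayesian updating, we sum all successes.
Total successes = 33
Final alpha = 10 + 33 = 43

43


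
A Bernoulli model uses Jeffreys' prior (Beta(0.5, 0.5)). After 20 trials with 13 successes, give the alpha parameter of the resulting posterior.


Posterior = Beta(prior_alpha + successes, prior_beta + failures)
= Beta(0.5 + 13, 0.5 + 7)
Posterior alpha = 0.5 + k = 0.5 + 13 = 13.5

13.5


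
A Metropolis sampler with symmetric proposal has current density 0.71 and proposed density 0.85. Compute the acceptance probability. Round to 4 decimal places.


For symmetric proposals, acceptance = min(1, pi(x*)/pi(x))
= min(1, 0.85/0.71)
= min(1, 1.1972) = 1.0

1.0


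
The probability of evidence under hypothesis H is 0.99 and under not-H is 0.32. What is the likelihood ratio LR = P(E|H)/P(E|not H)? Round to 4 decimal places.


LR = 0.99 / 0.32
= 3.0938

3.0938


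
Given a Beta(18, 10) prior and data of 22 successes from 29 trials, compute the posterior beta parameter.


Number of failures = 29 - 22 = 7
Posterior beta = 10 + 7 = 17

17


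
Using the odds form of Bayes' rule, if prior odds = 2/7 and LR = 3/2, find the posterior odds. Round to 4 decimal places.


Bayes' rule in odds form: posterior odds = prior odds * LR
= (2 * 3) / (7 * 2)
= 6/14 = 0.4286

0.4286


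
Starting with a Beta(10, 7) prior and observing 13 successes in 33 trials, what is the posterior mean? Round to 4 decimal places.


Posterior parameters: alpha = 10 + 13 = 23
beta = 7 + 20 = 27
Posterior mean = alpha / (alpha + beta) = 23 / 50
= 0.46

0.46


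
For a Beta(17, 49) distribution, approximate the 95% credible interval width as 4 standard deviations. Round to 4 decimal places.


Variance of Beta(a,b) = ab / ((a+b)^2 * (a+b+1))
= 17*49 / ((66)^2 * 67)
= 0.0029
SD = sqrt(0.0029) = 0.0534
Width = 4 * SD = 0.2137

0.2137


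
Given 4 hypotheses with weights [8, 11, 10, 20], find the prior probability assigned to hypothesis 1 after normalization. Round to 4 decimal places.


To normalize, divide each weight by the sum of all weights.
Sum = 49
Prior(H1) = 8/49 = 0.1633

0.1633


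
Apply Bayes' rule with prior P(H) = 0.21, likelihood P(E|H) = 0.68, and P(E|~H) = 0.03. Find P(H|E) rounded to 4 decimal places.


Step 1: Compute marginal P(E) = P(E|H)P(H) + P(E|~H)P(~H)
= 0.68*0.21 + 0.03*0.79 = 0.1665
Step 2: P(H|E) = P(E|H)P(H)/P(E) = 0.1428/0.1665
= 0.8577

0.8577


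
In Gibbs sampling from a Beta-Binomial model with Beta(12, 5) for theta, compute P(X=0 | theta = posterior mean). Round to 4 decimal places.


Posterior mean = alpha/(alpha+beta) = 12/17 = 0.7059
P(X=0|theta=mean) = 1 - theta = 0.2941

0.2941


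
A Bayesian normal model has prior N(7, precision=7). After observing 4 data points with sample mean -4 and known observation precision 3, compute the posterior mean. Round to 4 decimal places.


Posterior mean = (prior_precision * prior_mean + n * data_precision * data_mean) / (prior_precision + n * data_precision)
Numerator = 7*7 + 4*3*-4 = 1
Denominator = 7 + 4*3 = 19
Posterior mean = 0.0526

0.0526


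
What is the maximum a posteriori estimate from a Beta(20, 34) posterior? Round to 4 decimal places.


The MAP estimate equals the mode of the distribution.
Mode of Beta(a,b) = (a-1)/(a+b-2)
= 19/52
= 0.3654

0.3654


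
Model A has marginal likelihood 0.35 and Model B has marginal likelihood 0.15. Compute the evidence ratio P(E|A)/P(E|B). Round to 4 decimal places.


Evidence ratio = P(E|A) / P(E|B)
= 0.35 / 0.15
= 2.3333

2.3333


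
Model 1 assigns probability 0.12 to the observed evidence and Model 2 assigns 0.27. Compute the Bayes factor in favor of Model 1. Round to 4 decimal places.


BF = P(data|M1) / P(data|M2)
= 0.12 / 0.27 = 0.4444

0.4444


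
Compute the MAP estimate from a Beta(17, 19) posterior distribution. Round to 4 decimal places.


MAP = mode of Beta distribution
= (alpha - 1)/(alpha + beta - 2)
= (17-1)/(17+19-2)
= 16/34 = 0.4706

0.4706


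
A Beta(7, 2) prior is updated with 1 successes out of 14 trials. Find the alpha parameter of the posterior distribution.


In the Beta-Binomial conjugate update:
alpha_post = alpha_prior + successes
= 7 + 1
= 8

8


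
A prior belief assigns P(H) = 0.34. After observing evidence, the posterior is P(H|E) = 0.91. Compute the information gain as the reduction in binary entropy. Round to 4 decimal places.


H(prior) = -0.34*log2(0.34) - 0.66*log2(0.66)
= 0.9248
H(post) = -0.91*log2(0.91) - 0.09*log2(0.09)
= 0.4365
IG = 0.9248 - 0.4365 = 0.4883

0.4883


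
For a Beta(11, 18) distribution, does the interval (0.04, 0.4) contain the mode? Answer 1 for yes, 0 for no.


Mode of Beta(a,b) = (a-1)/(a+b-2)
= (11-1)/(11+18-2) = 0.3704
Check: 0.04 <= 0.3704 <= 0.4?
Result: 1

1


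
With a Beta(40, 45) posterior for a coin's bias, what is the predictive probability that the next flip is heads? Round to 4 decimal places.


The predictive probability equals the posterior mean.
P(next = heads) = alpha / (alpha + beta)
= 40 / 85 = 0.4706

0.4706


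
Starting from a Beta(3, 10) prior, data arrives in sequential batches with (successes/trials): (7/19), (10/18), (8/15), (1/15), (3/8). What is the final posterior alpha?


In sequential Bayesian updating, we sum all successes.
Total successes = 29
Final alpha = 3 + 29 = 32

32


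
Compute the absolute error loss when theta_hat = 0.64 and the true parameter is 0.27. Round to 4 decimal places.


L = |theta_hat - theta_true|
= |0.64 - 0.27| = 0.37

0.37


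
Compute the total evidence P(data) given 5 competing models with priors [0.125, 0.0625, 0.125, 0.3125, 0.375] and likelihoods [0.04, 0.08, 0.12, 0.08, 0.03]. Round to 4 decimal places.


Marginal likelihood = sum P(model_i) * P(data|model_i)
Model 1: 0.125 * 0.04 = 0.005
Model 2: 0.0625 * 0.08 = 0.005
Model 3: 0.125 * 0.12 = 0.015
Model 4: 0.3125 * 0.08 = 0.025
Model 5: 0.375 * 0.03 = 0.0112
Total = 0.0612

0.0612


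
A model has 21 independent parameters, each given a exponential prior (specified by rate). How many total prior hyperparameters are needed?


Each exponential prior needs 1 hyperparameter (rate).
Total = 1 * 21 = 21

21


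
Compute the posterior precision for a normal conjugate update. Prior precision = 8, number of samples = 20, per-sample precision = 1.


tau_post = tau_0 + n * tau
= 8 + 20 * 1 = 28

28


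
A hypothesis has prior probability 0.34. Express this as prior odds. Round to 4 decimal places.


Odds = P(H) / P(not H) = 0.34 / 0.66
= 0.5152

0.5152


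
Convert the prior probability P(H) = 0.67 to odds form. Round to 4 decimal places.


P(not H) = 1 - 0.67 = 0.33
Odds = 0.67 / 0.33 = 2.0303

2.0303


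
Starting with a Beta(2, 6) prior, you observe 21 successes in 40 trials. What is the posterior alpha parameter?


For a Beta-Binomial conjugate model:
Posterior alpha = prior alpha + number of successes
= 2 + 21 = 23

23


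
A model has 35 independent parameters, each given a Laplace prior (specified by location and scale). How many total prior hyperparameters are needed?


Each Laplace prior needs 2 hyperparameters (location and scale).
Total = 2 * 35 = 70

70


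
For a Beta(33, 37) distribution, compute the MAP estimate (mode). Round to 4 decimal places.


MAP = mode = (a-1)/(a+b-2)
= (33-1)/(33+37-2)
= 32/68 = 0.4706

0.4706


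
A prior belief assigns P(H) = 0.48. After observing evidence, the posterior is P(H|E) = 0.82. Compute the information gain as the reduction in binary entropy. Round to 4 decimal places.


H(prior) = -0.48*log2(0.48) - 0.52*log2(0.52)
= 0.9988
H(post) = -0.82*log2(0.82) - 0.18*log2(0.18)
= 0.6801
IG = 0.9988 - 0.6801 = 0.3188

0.3188


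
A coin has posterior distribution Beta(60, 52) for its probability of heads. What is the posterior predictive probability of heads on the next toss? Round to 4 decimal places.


Posterior predictive = E[theta] = alpha/(alpha+beta)
= 60/112
= 0.5357

0.5357


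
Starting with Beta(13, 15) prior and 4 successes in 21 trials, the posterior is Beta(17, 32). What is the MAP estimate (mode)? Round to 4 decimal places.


The mode of Beta(a, b) when a > 1 and b > 1 is (a-1)/(a+b-2)
= (17 - 1) / (17 + 32 - 2)
= 16 / 47
= 0.3404

0.3404


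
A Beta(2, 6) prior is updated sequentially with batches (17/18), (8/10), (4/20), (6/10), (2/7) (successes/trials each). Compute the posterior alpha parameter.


Sequential conjugate updating is equivalent to a single batch update.
Total successes across all batches = 37
alpha_posterior = alpha_prior + total_successes = 2 + 37
= 39

39


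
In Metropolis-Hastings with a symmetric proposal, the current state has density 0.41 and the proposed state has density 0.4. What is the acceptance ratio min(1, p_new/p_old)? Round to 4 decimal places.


Ratio = p_new / p_old = 0.4 / 0.41 = 0.9756
Acceptance = min(1, 0.9756) = 0.9756

0.9756


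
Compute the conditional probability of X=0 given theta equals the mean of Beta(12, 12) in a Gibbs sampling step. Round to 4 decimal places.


Mean of Beta(12, 12) = 0.5
P(X=0 | theta=0.5) = 0.5

0.5


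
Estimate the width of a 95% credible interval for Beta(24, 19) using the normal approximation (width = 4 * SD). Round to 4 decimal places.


For Beta(a,b): Var = ab/((a+b)^2(a+b+1))
Var = 0.0056, SD = 0.0749
Approximate 95% CI width = 4 * 0.0749 = 0.2995

0.2995


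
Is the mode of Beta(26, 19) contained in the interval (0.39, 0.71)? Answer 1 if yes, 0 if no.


Mode = (a-1)/(a+b-2) = 25/43 = 0.5814
Interval: (0.39, 0.71)
Contains mode? 1

1


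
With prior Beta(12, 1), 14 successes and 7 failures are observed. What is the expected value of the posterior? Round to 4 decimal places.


Posterior = Beta(26, 8)
E[theta] = alpha/(alpha+beta)
= 26/34 = 0.7647

0.7647


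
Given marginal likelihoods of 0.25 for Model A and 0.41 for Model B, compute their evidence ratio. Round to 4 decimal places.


Ratio = ML(A) / ML(B) = 0.25/0.41
= 0.6098

0.6098


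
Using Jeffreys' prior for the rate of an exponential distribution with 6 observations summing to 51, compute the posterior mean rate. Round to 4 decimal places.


Jeffreys' prior leads to posterior Gamma(6, 51).
Mean = 6/51 = 0.1176

0.1176


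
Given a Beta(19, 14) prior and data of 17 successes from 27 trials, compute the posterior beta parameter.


Number of failures = 27 - 17 = 10
Posterior beta = 14 + 10 = 24

24


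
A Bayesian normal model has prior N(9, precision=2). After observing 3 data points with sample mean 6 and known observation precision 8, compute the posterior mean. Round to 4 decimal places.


Posterior mean = (prior_precision * prior_mean + n * data_precision * data_mean) / (prior_precision + n * data_precision)
Numerator = 2*9 + 3*8*6 = 162
Denominator = 2 + 3*8 = 26
Posterior mean = 6.2308

6.2308


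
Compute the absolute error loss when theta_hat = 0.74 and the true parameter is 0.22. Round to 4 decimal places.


L = |theta_hat - theta_true|
= |0.74 - 0.22| = 0.52

0.52


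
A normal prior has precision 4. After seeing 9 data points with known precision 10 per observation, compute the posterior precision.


In the conjugate normal model, precisions add:
tau_posterior = tau_prior + n * tau_data
= 4 + 9*10 = 94

94


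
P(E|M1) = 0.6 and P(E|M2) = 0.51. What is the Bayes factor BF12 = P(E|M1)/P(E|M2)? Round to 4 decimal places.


Bayes factor BF12 = P(E|M1) / P(E|M2)
= 0.6 / 0.51
= 1.1765

1.1765


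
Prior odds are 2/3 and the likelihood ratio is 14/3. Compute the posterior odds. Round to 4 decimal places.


Posterior odds = prior odds * likelihood ratio
= (2/3) * (14/3)
= 28 / 9
= 3.1111

3.1111


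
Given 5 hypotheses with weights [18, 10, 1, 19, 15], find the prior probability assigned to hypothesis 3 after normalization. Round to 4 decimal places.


To normalize, divide each weight by the sum of all weights.
Sum = 63
Prior(H3) = 1/63 = 0.0159

0.0159


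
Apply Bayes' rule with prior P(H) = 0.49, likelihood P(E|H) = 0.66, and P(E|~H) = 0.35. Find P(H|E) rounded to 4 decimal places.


Step 1: Compute marginal P(E) = P(E|H)P(H) + P(E|~H)P(~H)
= 0.66*0.49 + 0.35*0.51 = 0.5019
Step 2: P(H|E) = P(E|H)P(H)/P(E) = 0.3234/0.5019
= 0.6444

0.6444


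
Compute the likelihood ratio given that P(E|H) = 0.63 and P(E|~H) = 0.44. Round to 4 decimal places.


LR = P(E|H) / P(E|~H)
= 0.63 / 0.44 = 1.4318

1.4318


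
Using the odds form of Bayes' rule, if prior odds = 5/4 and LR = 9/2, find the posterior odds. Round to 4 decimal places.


Bayes' rule in odds form: posterior odds = prior odds * LR
= (5 * 9) / (4 * 2)
= 45/8 = 5.625

5.625


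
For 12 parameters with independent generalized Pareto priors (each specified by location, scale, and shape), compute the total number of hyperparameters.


A generalized Pareto prior has 3 hyperparameters per parameter.
Total = 12 * 3 = 36

36


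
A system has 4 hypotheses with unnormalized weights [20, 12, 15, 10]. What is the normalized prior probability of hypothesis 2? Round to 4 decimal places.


The normalized prior is the weight divided by the total.
Total weight = 57
P(H2) = 12 / 57 = 0.2105

0.2105


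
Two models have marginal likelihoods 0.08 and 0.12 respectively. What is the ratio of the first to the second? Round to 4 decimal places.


Evidence ratio = 0.08 / 0.12
= 0.6667

0.6667


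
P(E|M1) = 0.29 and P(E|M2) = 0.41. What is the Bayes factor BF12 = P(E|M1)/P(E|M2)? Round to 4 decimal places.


Bayes factor BF12 = P(E|M1) / P(E|M2)
= 0.29 / 0.41
= 0.7073

0.7073


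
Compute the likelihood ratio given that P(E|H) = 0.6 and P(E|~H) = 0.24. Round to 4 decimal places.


LR = P(E|H) / P(E|~H)
= 0.6 / 0.24 = 2.5

2.5


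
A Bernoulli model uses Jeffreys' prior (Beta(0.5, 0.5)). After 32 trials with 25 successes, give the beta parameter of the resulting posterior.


Posterior = Beta(prior_alpha + successes, prior_beta + failures)
= Beta(0.5 + 25, 0.5 + 7)
Posterior beta = 0.5 + (n - k) = 0.5 + 7 = 7.5

7.5


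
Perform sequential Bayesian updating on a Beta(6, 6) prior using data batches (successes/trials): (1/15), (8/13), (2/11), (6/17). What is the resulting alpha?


Accumulate successes: 17
Posterior alpha = prior alpha + sum of successes
= 6 + 17 = 23

23


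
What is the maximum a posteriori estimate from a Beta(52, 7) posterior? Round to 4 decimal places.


The MAP estimate equals the mode of the distribution.
Mode of Beta(a,b) = (a-1)/(a+b-2)
= 51/57
= 0.8947

0.8947


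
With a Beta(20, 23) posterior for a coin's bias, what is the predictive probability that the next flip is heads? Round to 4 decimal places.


The predictive probability equals the posterior mean.
P(next = heads) = alpha / (alpha + beta)
= 20 / 43 = 0.4651

0.4651


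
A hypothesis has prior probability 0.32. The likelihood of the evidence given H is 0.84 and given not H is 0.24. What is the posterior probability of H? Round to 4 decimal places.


Using Bayes' theorem:
P(E) = 0.32 * 0.84 + 0.68 * 0.24
P(E) = 0.432
P(H|E) = (0.32 * 0.84) / 0.432 = 0.6222

0.6222


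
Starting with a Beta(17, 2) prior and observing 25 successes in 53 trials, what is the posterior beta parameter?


Posterior beta = prior beta + failures
Failures = 53 - 25 = 28
beta_post = 2 + 28 = 30

30


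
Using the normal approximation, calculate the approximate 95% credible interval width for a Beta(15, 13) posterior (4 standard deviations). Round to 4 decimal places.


Var(Beta) = 15*13/(28^2 * 29) = 0.0086
SD = 0.0926
Width ~ 4*SD = 0.3704

0.3704


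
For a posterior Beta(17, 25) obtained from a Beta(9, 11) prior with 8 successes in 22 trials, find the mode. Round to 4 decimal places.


Mode = (alpha - 1) / (alpha + beta - 2)
= 16 / 40
= 0.4

0.4


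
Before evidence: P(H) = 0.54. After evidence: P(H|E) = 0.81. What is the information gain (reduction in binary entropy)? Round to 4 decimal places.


Prior entropy = 0.9954
Posterior entropy = 0.7015
Information gain = 0.9954 - 0.7015 = 0.2939

0.2939


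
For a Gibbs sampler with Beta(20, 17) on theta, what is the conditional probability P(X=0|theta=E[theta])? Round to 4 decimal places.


E[theta] = 20/(20+17) = 0.5405
P(X=0|theta) = 1 - theta = 0.4595

0.4595


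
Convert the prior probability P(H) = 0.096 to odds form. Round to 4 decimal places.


P(not H) = 1 - 0.096 = 0.904
Odds = 0.096 / 0.904 = 0.1062

0.1062


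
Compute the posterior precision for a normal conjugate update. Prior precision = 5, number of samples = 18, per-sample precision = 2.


tau_post = tau_0 + n * tau
= 5 + 18 * 2 = 41

41


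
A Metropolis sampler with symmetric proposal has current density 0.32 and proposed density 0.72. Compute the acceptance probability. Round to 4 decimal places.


For symmetric proposals, acceptance = min(1, pi(x*)/pi(x))
= min(1, 0.72/0.32)
= min(1, 2.25) = 1.0

1.0


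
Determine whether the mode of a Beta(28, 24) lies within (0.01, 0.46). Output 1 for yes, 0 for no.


First find the mode: (a-1)/(a+b-2) = 0.54
Is 0.54 in (0.01, 0.46)? 0

0


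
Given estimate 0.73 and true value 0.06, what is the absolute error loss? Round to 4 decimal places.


Absolute error = |estimate - true|
= |0.67| = 0.67

0.67


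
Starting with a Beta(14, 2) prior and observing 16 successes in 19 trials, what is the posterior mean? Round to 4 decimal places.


Posterior parameters: alpha = 14 + 16 = 30
beta = 2 + 3 = 5
Posterior mean = alpha / (alpha + beta) = 30 / 35
= 0.8571

0.8571


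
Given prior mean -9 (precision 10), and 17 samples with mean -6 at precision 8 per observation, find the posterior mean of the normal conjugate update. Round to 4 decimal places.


The posterior mean is a precision-weighted average of prior and data.
Post. prec. = 10 + 136 = 146
Post. mean = (-90 + -816)/146 = -906/146 = -6.2055

-6.2055


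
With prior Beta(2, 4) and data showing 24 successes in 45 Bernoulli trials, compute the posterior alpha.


Conjugate update: alpha_posterior = alpha_prior + k
= 2 + 24 = 26

26


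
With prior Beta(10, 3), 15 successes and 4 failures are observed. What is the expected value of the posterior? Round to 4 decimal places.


Posterior = Beta(25, 7)
E[theta] = alpha/(alpha+beta)
= 25/32 = 0.7812

0.7812


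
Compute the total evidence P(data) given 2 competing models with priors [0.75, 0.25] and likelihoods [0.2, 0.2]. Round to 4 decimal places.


Marginal likelihood = sum P(model_i) * P(data|model_i)
Model 1: 0.75 * 0.2 = 0.15
Model 2: 0.25 * 0.2 = 0.05
Total = 0.2

0.2


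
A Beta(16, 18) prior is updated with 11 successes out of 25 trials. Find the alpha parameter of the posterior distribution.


In the Beta-Binomial conjugate update:
alpha_post = alpha_prior + successes
= 16 + 11
= 27

27


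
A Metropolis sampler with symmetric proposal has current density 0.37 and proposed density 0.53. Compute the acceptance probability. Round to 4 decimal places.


For symmetric proposals, acceptance = min(1, pi(x*)/pi(x))
= min(1, 0.53/0.37)
= min(1, 1.4324) = 1.0

1.0


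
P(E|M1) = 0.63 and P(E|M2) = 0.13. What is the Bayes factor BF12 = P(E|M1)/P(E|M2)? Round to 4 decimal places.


Bayes factor BF12 = P(E|M1) / P(E|M2)
= 0.63 / 0.13
= 4.8462

4.8462


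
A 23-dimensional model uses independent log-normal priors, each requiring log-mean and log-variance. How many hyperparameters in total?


Per parameter: 2 (log-mean and log-variance).
Total = 23 * 2 = 46

46


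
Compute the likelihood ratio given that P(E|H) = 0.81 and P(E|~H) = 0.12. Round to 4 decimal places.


LR = P(E|H) / P(E|~H)
= 0.81 / 0.12 = 6.75

6.75


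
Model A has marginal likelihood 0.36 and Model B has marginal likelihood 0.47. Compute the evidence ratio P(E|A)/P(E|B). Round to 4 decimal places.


Evidence ratio = P(E|A) / P(E|B)
= 0.36 / 0.47
= 0.766

0.766


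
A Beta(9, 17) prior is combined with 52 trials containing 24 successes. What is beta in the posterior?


In conjugate updating:
beta_posterior = beta_prior + (n - k)
= 17 + (52 - 24)
= 17 + 28 = 45

45


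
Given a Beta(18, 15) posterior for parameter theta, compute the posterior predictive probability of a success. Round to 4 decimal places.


For a Beta-Bernoulli model, the predictive probability is the mean:
P(success) = 18/(18+15) = 18/33 = 0.5455

0.5455


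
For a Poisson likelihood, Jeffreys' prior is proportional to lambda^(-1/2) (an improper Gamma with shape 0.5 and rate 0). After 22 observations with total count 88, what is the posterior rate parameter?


Jeffreys' prior for Poisson is proportional to lambda^(-1/2).
Posterior is Gamma(0.5 + S, 0 + n) = Gamma(0.5 + 88, 22).
Posterior rate = 0 + n = 22

22.0


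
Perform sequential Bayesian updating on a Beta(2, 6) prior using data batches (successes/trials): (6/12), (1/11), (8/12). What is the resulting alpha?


Accumulate successes: 15
Posterior alpha = prior alpha + sum of successes
= 2 + 15 = 17

17


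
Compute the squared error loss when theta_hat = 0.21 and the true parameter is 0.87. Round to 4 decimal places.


L = (theta_hat - theta_true)^2
= (0.21 - 0.87)^2
= -0.66^2 = 0.4356

0.4356


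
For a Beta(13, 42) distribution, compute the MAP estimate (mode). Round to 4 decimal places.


MAP = mode = (a-1)/(a+b-2)
= (13-1)/(13+42-2)
= 12/53 = 0.2264

0.2264


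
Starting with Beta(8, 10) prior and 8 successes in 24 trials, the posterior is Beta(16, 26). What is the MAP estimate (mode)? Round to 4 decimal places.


The mode of Beta(a, b) when a > 1 and b > 1 is (a-1)/(a+b-2)
= (16 - 1) / (16 + 26 - 2)
= 15 / 40
= 0.375

0.375


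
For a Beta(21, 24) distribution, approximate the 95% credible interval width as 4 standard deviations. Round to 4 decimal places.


Variance of Beta(a,b) = ab / ((a+b)^2 * (a+b+1))
= 21*24 / ((45)^2 * 46)
= 0.0054
SD = sqrt(0.0054) = 0.0736
Width = 4 * SD = 0.2942

0.2942


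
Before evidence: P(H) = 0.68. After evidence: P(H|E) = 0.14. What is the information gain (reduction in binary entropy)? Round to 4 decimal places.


Prior entropy = 0.9044
Posterior entropy = 0.5842
Information gain = 0.9044 - 0.5842 = 0.3201

0.3201


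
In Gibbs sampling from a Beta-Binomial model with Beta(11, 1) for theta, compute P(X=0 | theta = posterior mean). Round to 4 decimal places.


Posterior mean = alpha/(alpha+beta) = 11/12 = 0.9167
P(X=0|theta=mean) = 1 - theta = 0.0833

0.0833


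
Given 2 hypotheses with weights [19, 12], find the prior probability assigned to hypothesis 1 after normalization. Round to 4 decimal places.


To normalize, divide each weight by the sum of all weights.
Sum = 31
Prior(H1) = 19/31 = 0.6129

0.6129


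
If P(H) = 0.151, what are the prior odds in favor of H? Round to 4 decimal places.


Prior odds = P(H) / (1 - P(H))
= 0.151 / 0.849
= 0.1779

0.1779


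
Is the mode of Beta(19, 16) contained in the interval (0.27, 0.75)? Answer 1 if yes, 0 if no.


Mode = (a-1)/(a+b-2) = 18/33 = 0.5455
Interval: (0.27, 0.75)
Contains mode? 1

1


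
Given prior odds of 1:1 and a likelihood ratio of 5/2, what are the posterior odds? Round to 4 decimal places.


Posterior odds = prior odds * LR
Prior odds = 1/1 = 1.0
LR = 5/2 = 2.5
Posterior odds = 1.0 * 2.5 = 2.5

2.5


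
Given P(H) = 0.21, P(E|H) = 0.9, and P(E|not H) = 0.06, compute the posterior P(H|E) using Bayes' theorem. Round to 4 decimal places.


By Bayes' theorem: P(H|E) = P(E|H)*P(H) / P(E)
P(E) = P(E|H)*P(H) + P(E|not H)*P(not H)
P(E) = 0.9*0.21 + 0.06*0.79 = 0.2364
P(H|E) = 0.9*0.21 / 0.2364 = 0.7995

0.7995


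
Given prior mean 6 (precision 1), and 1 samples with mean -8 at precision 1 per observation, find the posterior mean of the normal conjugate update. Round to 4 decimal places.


The posterior mean is a precision-weighted average of prior and data.
Post. prec. = 1 + 1 = 2
Post. mean = (6 + -8)/2 = -2/2 = -1.0

-1.0


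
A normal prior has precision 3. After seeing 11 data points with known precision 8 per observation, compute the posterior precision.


In the conjugate normal model, precisions add:
tau_posterior = tau_prior + n * tau_data
= 3 + 11*8 = 91

91


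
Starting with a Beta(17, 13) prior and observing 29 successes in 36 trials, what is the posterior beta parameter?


Posterior beta = prior beta + failures
Failures = 36 - 29 = 7
beta_post = 13 + 7 = 20

20


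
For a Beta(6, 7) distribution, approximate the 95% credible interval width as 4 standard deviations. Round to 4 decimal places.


Variance of Beta(a,b) = ab / ((a+b)^2 * (a+b+1))
= 6*7 / ((13)^2 * 14)
= 0.0178
SD = sqrt(0.0178) = 0.1332
Width = 4 * SD = 0.5329

0.5329


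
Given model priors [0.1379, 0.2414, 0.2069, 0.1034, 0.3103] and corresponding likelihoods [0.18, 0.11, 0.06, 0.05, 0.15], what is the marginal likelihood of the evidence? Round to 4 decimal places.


P(E) = sum_i P(M_i) P(E|M_i)
= 0.0248 + 0.0266 + 0.0124 + 0.0052 + 0.0465
= 0.1155

0.1155


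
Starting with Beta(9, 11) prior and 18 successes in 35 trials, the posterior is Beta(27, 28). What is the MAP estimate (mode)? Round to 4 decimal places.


The mode of Beta(a, b) when a > 1 and b > 1 is (a-1)/(a+b-2)
= (27 - 1) / (27 + 28 - 2)
= 26 / 53
= 0.4906

0.4906


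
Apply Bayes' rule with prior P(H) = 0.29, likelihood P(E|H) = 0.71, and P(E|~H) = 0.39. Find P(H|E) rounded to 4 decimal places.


Step 1: Compute marginal P(E) = P(E|H)P(H) + P(E|~H)P(~H)
= 0.71*0.29 + 0.39*0.71 = 0.4828
Step 2: P(H|E) = P(E|H)P(H)/P(E) = 0.2059/0.4828
= 0.4265

0.4265


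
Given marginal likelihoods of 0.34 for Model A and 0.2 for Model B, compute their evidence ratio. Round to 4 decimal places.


Ratio = ML(A) / ML(B) = 0.34/0.2
= 1.7

1.7


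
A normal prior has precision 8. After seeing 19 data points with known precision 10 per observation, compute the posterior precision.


In the conjugate normal model, precisions add:
tau_posterior = tau_prior + n * tau_data
= 8 + 19*10 = 198

198


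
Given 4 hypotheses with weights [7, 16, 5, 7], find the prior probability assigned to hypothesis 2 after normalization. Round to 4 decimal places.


To normalize, divide each weight by the sum of all weights.
Sum = 35
Prior(H2) = 16/35 = 0.4571

0.4571


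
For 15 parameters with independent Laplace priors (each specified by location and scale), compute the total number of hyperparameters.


A Laplace prior has 2 hyperparameters per parameter.
Total = 15 * 2 = 30

30


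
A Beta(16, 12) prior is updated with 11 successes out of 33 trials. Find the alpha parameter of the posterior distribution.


In the Beta-Binomial conjugate update:
alpha_post = alpha_prior + successes
= 16 + 11
= 27

27


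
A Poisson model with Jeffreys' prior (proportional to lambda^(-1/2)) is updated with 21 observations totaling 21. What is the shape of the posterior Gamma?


Posterior = Gamma(0.5 + S, n)
= Gamma(0.5 + 21, 21)
Posterior shape = 0.5 + S = 0.5 + 21 = 21.5

21.5


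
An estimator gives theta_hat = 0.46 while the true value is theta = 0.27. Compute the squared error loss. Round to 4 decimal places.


The squared error loss is (theta_hat - theta)^2
= (0.46 - 0.27)^2
= (0.19)^2 = 0.0361

0.0361


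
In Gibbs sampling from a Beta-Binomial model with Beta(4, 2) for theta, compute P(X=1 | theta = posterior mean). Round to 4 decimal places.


Posterior mean = alpha/(alpha+beta) = 4/6 = 0.6667
P(X=1|theta=mean) = theta = 0.6667

0.6667


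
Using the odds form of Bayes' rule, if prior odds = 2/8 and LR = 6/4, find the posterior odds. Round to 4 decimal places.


Bayes' rule in odds form: posterior odds = prior odds * LR
= (2 * 6) / (8 * 4)
= 12/32 = 0.375

0.375


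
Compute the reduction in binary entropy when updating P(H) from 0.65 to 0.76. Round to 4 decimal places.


H_before = -p*log2(p) - (1-p)*log2(1-p) for p=0.65: 0.9341
H_after for p=0.76: 0.795
Reduction = 0.9341 - 0.795 = 0.139

0.139


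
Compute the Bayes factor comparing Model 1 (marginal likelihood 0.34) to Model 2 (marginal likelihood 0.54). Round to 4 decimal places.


BF12 = marginal likelihood of M1 / marginal likelihood of M2
= 0.34/0.54
= 0.6296

0.6296


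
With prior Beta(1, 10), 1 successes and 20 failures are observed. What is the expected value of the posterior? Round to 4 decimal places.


Posterior = Beta(2, 30)
E[theta] = alpha/(alpha+beta)
= 2/32 = 0.0625

0.0625


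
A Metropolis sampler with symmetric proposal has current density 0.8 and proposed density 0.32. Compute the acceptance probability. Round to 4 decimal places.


For symmetric proposals, acceptance = min(1, pi(x*)/pi(x))
= min(1, 0.32/0.8)
= min(1, 0.4) = 0.4

0.4


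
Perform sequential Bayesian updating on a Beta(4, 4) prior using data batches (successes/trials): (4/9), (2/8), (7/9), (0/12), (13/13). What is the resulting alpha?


Accumulate successes: 26
Posterior alpha = prior alpha + sum of successes
= 4 + 26 = 30

30


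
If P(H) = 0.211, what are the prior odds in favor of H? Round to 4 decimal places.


Prior odds = P(H) / (1 - P(H))
= 0.211 / 0.789
= 0.2674

0.2674


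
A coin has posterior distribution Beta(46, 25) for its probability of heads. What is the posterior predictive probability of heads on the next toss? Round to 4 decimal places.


Posterior predictive = E[theta] = alpha/(alpha+beta)
= 46/71
= 0.6479

0.6479


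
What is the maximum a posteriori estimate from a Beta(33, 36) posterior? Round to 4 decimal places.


The MAP estimate equals the mode of the distribution.
Mode of Beta(a,b) = (a-1)/(a+b-2)
= 32/67
= 0.4776

0.4776


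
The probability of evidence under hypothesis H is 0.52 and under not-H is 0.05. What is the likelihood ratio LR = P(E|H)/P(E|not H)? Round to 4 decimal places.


LR = 0.52 / 0.05
= 10.4

10.4


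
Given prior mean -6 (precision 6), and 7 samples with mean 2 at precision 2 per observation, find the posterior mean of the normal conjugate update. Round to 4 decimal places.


The posterior mean is a precision-weighted average of prior and data.
Post. prec. = 6 + 14 = 20
Post. mean = (-36 + 28)/20 = -8/20 = -0.4

-0.4


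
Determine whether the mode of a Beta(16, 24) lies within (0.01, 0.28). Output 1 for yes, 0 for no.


First find the mode: (a-1)/(a+b-2) = 0.3947
Is 0.3947 in (0.01, 0.28)? 0

0


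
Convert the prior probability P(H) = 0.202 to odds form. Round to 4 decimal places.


P(not H) = 1 - 0.202 = 0.798
Odds = 0.202 / 0.798 = 0.2531

0.2531


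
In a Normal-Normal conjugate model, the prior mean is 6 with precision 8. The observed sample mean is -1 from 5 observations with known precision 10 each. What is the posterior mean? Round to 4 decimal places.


Posterior precision = tau0 + n*tau = 8 + 5*10 = 58
Posterior mean = (tau0*mu0 + n*tau*xbar) / posterior_precision
= (8*6 + 5*10*-1) / 58
= -2 / 58 = -0.0345

-0.0345


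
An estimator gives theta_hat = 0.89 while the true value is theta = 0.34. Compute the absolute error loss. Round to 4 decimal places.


The absolute error loss is |theta_hat - theta|
= |0.89 - 0.34|
= 0.55

0.55


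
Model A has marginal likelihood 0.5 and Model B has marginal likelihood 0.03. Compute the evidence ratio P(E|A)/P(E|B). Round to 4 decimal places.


Evidence ratio = P(E|A) / P(E|B)
= 0.5 / 0.03
= 16.6667

16.6667


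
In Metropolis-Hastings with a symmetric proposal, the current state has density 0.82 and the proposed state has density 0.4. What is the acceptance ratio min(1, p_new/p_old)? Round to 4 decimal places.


Ratio = p_new / p_old = 0.4 / 0.82 = 0.4878
Acceptance = min(1, 0.4878) = 0.4878

0.4878


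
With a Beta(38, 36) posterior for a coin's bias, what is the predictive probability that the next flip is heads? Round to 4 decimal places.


The predictive probability equals the posterior mean.
P(next = heads) = alpha / (alpha + beta)
= 38 / 74 = 0.5135

0.5135


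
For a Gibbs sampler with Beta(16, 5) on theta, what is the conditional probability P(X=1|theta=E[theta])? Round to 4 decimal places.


E[theta] = 16/(16+5) = 0.7619
P(X=1|theta) = theta = 0.7619

0.7619


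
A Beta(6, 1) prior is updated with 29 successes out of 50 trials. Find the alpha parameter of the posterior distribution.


In the Beta-Binomial conjugate update:
alpha_post = alpha_prior + successes
= 6 + 29
= 35

35


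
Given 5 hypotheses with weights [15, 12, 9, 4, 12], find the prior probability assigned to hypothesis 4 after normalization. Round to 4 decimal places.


To normalize, divide each weight by the sum of all weights.
Sum = 52
Prior(H4) = 4/52 = 0.0769

0.0769


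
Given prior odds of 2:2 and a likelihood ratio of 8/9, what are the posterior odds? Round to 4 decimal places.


Posterior odds = prior odds * LR
Prior odds = 2/2 = 1.0
LR = 8/9 = 0.8889
Posterior odds = 1.0 * 0.8889 = 0.8889

0.8889


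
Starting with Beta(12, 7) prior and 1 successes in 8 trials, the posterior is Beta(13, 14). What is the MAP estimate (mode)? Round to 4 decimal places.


The mode of Beta(a, b) when a > 1 and b > 1 is (a-1)/(a+b-2)
= (13 - 1) / (13 + 14 - 2)
= 12 / 25
= 0.48

0.48


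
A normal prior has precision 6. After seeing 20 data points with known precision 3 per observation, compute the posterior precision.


In the conjugate normal model, precisions add:
tau_posterior = tau_prior + n * tau_data
= 6 + 20*3 = 66

66


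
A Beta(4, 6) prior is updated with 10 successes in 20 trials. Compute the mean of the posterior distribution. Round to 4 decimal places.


After update: Beta(14, 16)
Mean = 14 / (14 + 16) = 14 / 30
= 0.4667

0.4667


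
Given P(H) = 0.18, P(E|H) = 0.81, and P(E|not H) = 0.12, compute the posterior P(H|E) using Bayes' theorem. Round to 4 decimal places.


By Bayes' theorem: P(H|E) = P(E|H)*P(H) / P(E)
P(E) = P(E|H)*P(H) + P(E|not H)*P(not H)
P(E) = 0.81*0.18 + 0.12*0.82 = 0.2442
P(H|E) = 0.81*0.18 / 0.2442 = 0.5971

0.5971


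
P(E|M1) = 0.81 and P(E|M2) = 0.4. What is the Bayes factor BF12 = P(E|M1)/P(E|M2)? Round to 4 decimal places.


Bayes factor BF12 = P(E|M1) / P(E|M2)
= 0.81 / 0.4
= 2.025

2.025


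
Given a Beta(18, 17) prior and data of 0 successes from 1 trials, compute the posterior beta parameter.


Number of failures = 1 - 0 = 1
Posterior beta = 17 + 1 = 18

18


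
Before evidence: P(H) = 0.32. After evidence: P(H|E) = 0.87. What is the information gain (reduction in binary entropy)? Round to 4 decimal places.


Prior entropy = 0.9044
Posterior entropy = 0.5574
Information gain = 0.9044 - 0.5574 = 0.3469

0.3469


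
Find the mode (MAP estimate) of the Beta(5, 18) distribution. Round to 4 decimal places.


For Beta(a,b) with a,b > 1:
Mode = (a-1)/(a+b-2) = (5-1)/(23-2)
= 4/21 = 0.1905

0.1905


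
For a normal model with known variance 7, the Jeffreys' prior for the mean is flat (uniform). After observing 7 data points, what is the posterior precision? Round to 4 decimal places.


Jeffreys' prior for normal mean (known variance) is flat.
Prior precision = 0.
Posterior precision = prior_prec + n/sigma^2 = 0 + 7/7
= 1.0

1.0


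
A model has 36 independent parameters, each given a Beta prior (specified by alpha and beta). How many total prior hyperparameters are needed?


Each Beta prior needs 2 hyperparameters (alpha and beta).
Total = 2 * 36 = 72

72


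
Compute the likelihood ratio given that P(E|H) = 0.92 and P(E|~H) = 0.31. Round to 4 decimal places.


LR = P(E|H) / P(E|~H)
= 0.92 / 0.31 = 2.9677

2.9677


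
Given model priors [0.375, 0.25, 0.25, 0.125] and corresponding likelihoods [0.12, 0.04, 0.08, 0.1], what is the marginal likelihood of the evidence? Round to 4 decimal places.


P(E) = sum_i P(M_i) P(E|M_i)
= 0.045 + 0.01 + 0.02 + 0.0125
= 0.0875

0.0875


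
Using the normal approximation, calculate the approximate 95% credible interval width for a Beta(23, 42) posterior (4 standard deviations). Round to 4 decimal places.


Var(Beta) = 23*42/(65^2 * 66) = 0.0035
SD = 0.0589
Width ~ 4*SD = 0.2354

0.2354


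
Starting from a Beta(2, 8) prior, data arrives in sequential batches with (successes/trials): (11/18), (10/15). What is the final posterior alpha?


In sequential Bayesian updating, we sum all successes.
Total successes = 21
Final alpha = 2 + 21 = 23

23


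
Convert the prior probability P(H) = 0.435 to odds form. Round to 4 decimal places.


P(not H) = 1 - 0.435 = 0.565
Odds = 0.435 / 0.565 = 0.7699

0.7699


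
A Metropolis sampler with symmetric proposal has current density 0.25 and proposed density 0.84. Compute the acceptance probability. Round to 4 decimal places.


For symmetric proposals, acceptance = min(1, pi(x*)/pi(x))
= min(1, 0.84/0.25)
= min(1, 3.36) = 1.0

1.0


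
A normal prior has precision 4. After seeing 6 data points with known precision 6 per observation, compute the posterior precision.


In the conjugate normal model, precisions add:
tau_posterior = tau_prior + n * tau_data
= 4 + 6*6 = 40

40


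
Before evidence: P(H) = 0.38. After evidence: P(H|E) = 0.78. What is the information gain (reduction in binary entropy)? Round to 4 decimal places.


Prior entropy = 0.958
Posterior entropy = 0.7602
Information gain = 0.958 - 0.7602 = 0.1979

0.1979
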